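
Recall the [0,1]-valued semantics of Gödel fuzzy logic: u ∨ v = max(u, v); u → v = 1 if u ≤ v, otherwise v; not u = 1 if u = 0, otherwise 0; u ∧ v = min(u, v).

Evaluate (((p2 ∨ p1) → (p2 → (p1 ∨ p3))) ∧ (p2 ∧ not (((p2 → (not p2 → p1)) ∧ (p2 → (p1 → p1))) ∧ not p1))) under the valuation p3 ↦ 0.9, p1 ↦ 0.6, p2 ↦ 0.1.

(p2 ∨ p1) = max(0.1, 0.6) = 0.6
(p1 ∨ p3) = max(0.6, 0.9) = 0.9
(p2 → (p1 ∨ p3)): 0.1 ≤ 0.9, so result = 1
((p2 ∨ p1) → (p2 → (p1 ∨ p3))): 0.6 ≤ 1, so result = 1
not p2: Gödel ¬ of 0.1 = 0 (operand ≠ 0)
(not p2 → p1): 0 ≤ 0.6, so result = 1
(p2 → (not p2 → p1)): 0.1 ≤ 1, so result = 1
(p1 → p1): 0.6 ≤ 0.6, so result = 1
(p2 → (p1 → p1)): 0.1 ≤ 1, so result = 1
((p2 → (not p2 → p1)) ∧ (p2 → (p1 → p1))) = min(1, 1) = 1
not p1: Gödel ¬ of 0.6 = 0 (operand ≠ 0)
(((p2 → (not p2 → p1)) ∧ (p2 → (p1 → p1))) ∧ not p1) = min(1, 0) = 0
not (((p2 → (not p2 → p1)) ∧ (p2 → (p1 → p1))) ∧ not p1): Gödel ¬ of 0 = 1 (operand is 0)
(p2 ∧ not (((p2 → (not p2 → p1)) ∧ (p2 → (p1 → p1))) ∧ not p1)) = min(0.1, 1) = 0.1
(((p2 ∨ p1) → (p2 → (p1 ∨ p3))) ∧ (p2 ∧ not (((p2 → (not p2 → p1)) ∧ (p2 → (p1 → p1))) ∧ not p1))) = min(1, 0.1) = 0.1

0.10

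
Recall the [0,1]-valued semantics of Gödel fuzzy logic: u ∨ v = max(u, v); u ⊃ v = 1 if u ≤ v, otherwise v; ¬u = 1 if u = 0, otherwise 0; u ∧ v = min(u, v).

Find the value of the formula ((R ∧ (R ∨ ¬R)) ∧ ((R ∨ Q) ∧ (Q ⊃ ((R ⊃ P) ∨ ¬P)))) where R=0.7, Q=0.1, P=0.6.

0.70

¬R: Gödel ¬ of 0.7 = 0 (operand ≠ 0)
(R ∨ ¬R) = max(0.7, 0) = 0.7
(R ∧ (R ∨ ¬R)) = min(0.7, 0.7) = 0.7
(R ∨ Q) = max(0.7, 0.1) = 0.7
(R ⊃ P): 0.7 > 0.6, so result = 0.6
¬P: Gödel ¬ of 0.6 = 0 (operand ≠ 0)
((R ⊃ P) ∨ ¬P) = max(0.6, 0) = 0.6
(Q ⊃ ((R ⊃ P) ∨ ¬P)): 0.1 ≤ 0.6, so result = 1
((R ∨ Q) ∧ (Q ⊃ ((R ⊃ P) ∨ ¬P))) = min(0.7, 1) = 0.7
((R ∧ (R ∨ ¬R)) ∧ ((R ∨ Q) ∧ (Q ⊃ ((R ⊃ P) ∨ ¬P)))) = min(0.7, 0.7) = 0.7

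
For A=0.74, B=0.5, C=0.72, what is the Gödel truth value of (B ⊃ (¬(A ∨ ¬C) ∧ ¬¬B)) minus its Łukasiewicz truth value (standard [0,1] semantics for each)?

-0.76

Gödel evaluation:
  ¬C: Gödel ¬ of 0.72 = 0 (operand ≠ 0)
  (A ∨ ¬C) = max(0.74, 0) = 0.74
  ¬(A ∨ ¬C): Gödel ¬ of 0.74 = 0 (operand ≠ 0)
  ¬B: Gödel ¬ of 0.5 = 0 (operand ≠ 0)
  ¬¬B: Gödel ¬ of 0 = 1 (operand is 0)
  (¬(A ∨ ¬C) ∧ ¬¬B) = min(0, 1) = 0
  (B ⊃ (¬(A ∨ ¬C) ∧ ¬¬B)): 0.5 > 0, so result = 0
  Gödel value = 0
Łukasiewicz evaluation:
  ¬C: Łukasiewicz ¬ gives 1 − 0.72 = 0.28
  (A ∨ ¬C) = max(0.74, 0.28) = 0.74
  ¬(A ∨ ¬C): Łukasiewicz ¬ gives 1 − 0.74 = 0.26
  ¬B: Łukasiewicz ¬ gives 1 − 0.5 = 0.5
  ¬¬B: Łukasiewicz ¬ gives 1 − 0.5 = 0.5
  (¬(A ∨ ¬C) ∧ ¬¬B) = min(0.26, 0.5) = 0.26
  (B ⊃ (¬(A ∨ ¬C) ∧ ¬¬B)): min(1, 1 − 0.5 + 0.26) = 0.76
  Łukasiewicz value = 0.76
Difference: 0 − 0.76 = -0.76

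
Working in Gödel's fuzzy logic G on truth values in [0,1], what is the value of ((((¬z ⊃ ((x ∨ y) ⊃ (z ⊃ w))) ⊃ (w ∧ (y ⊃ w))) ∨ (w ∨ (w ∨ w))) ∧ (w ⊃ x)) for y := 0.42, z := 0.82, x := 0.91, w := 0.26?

0.26

¬z: Gödel ¬ of 0.82 = 0 (operand ≠ 0)
(x ∨ y) = max(0.91, 0.42) = 0.91
(z ⊃ w): 0.82 > 0.26, so result = 0.26
((x ∨ y) ⊃ (z ⊃ w)): 0.91 > 0.26, so result = 0.26
(¬z ⊃ ((x ∨ y) ⊃ (z ⊃ w))): 0 ≤ 0.26, so result = 1
(y ⊃ w): 0.42 > 0.26, so result = 0.26
(w ∧ (y ⊃ w)) = min(0.26, 0.26) = 0.26
((¬z ⊃ ((x ∨ y) ⊃ (z ⊃ w))) ⊃ (w ∧ (y ⊃ w))): 1 > 0.26, so result = 0.26
(w ∨ w) = max(0.26, 0.26) = 0.26
(w ∨ (w ∨ w)) = max(0.26, 0.26) = 0.26
(((¬z ⊃ ((x ∨ y) ⊃ (z ⊃ w))) ⊃ (w ∧ (y ⊃ w))) ∨ (w ∨ (w ∨ w))) = max(0.26, 0.26) = 0.26
(w ⊃ x): 0.26 ≤ 0.91, so result = 1
((((¬z ⊃ ((x ∨ y) ⊃ (z ⊃ w))) ⊃ (w ∧ (y ⊃ w))) ∨ (w ∨ (w ∨ w))) ∧ (w ⊃ x)) = min(0.26, 1) = 0.26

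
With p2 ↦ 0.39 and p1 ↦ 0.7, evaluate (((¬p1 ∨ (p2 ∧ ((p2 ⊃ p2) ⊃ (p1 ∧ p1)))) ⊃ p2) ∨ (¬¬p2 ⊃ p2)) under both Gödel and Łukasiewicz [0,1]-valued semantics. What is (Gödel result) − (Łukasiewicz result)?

0.00

Gödel evaluation:
  ¬p1: Gödel ¬ of 0.7 = 0 (operand ≠ 0)
  (p2 ⊃ p2): 0.39 ≤ 0.39, so result = 1
  (p1 ∧ p1) = min(0.7, 0.7) = 0.7
  ((p2 ⊃ p2) ⊃ (p1 ∧ p1)): 1 > 0.7, so result = 0.7
  (p2 ∧ ((p2 ⊃ p2) ⊃ (p1 ∧ p1))) = min(0.39, 0.7) = 0.39
  (¬p1 ∨ (p2 ∧ ((p2 ⊃ p2) ⊃ (p1 ∧ p1)))) = max(0, 0.39) = 0.39
  ((¬p1 ∨ (p2 ∧ ((p2 ⊃ p2) ⊃ (p1 ∧ p1)))) ⊃ p2): 0.39 ≤ 0.39, so result = 1
  ¬p2: Gödel ¬ of 0.39 = 0 (operand ≠ 0)
  ¬¬p2: Gödel ¬ of 0 = 1 (operand is 0)
  (¬¬p2 ⊃ p2): 1 > 0.39, so result = 0.39
  (((¬p1 ∨ (p2 ∧ ((p2 ⊃ p2) ⊃ (p1 ∧ p1)))) ⊃ p2) ∨ (¬¬p2 ⊃ p2)) = max(1, 0.39) = 1
  Gödel value = 1
Łukasiewicz evaluation:
  ¬p1: Łukasiewicz ¬ gives 1 − 0.7 = 0.3
  (p2 ⊃ p2): min(1, 1 − 0.39 + 0.39) = 1
  (p1 ∧ p1) = min(0.7, 0.7) = 0.7
  ((p2 ⊃ p2) ⊃ (p1 ∧ p1)): min(1, 1 − 1 + 0.7) = 0.7
  (p2 ∧ ((p2 ⊃ p2) ⊃ (p1 ∧ p1))) = min(0.39, 0.7) = 0.39
  (¬p1 ∨ (p2 ∧ ((p2 ⊃ p2) ⊃ (p1 ∧ p1)))) = max(0.3, 0.39) = 0.39
  ((¬p1 ∨ (p2 ∧ ((p2 ⊃ p2) ⊃ (p1 ∧ p1)))) ⊃ p2): min(1, 1 − 0.39 + 0.39) = 1
  ¬p2: Łukasiewicz ¬ gives 1 − 0.39 = 0.61
  ¬¬p2: Łukasiewicz ¬ gives 1 − 0.61 = 0.39
  (¬¬p2 ⊃ p2): min(1, 1 − 0.39 + 0.39) = 1
  (((¬p1 ∨ (p2 ∧ ((p2 ⊃ p2) ⊃ (p1 ∧ p1)))) ⊃ p2) ∨ (¬¬p2 ⊃ p2)) = max(1, 1) = 1
  Łukasiewicz value = 1
Difference: 1 − 1 = 0.00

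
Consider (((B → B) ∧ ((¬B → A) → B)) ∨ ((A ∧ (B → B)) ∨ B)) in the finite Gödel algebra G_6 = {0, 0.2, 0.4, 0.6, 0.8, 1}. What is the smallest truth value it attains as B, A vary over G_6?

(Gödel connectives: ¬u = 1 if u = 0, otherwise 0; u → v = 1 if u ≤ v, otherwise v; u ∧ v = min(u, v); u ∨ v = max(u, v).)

0.20

The minimum is attained at B = 0, A = 0.2:
  (B → B): 0 ≤ 0, so result = 1
  ¬B: Gödel ¬ of 0 = 1 (operand is 0)
  (¬B → A): 1 > 0.2, so result = 0.2
  ((¬B → A) → B): 0.2 > 0, so result = 0
  ((B → B) ∧ ((¬B → A) → B)) = min(1, 0) = 0
  (B → B): 0 ≤ 0, so result = 1
  (A ∧ (B → B)) = min(0.2, 1) = 0.2
  ((A ∧ (B → B)) ∨ B) = max(0.2, 0) = 0.2
  (((B → B) ∧ ((¬B → A) → B)) ∨ ((A ∧ (B → B)) ∨ B)) = max(0, 0.2) = 0.2
Checking all 36 assignments confirms none give a value below 0.20.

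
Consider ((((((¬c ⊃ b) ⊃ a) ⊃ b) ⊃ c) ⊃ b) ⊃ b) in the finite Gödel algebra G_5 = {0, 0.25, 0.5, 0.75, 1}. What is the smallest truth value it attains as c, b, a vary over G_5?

The minimum is attained at c = 0, b = 0.25, a = 0:
  ¬c: Gödel ¬ of 0 = 1 (operand is 0)
  (¬c ⊃ b): 1 > 0.25, so result = 0.25
  ((¬c ⊃ b) ⊃ a): 0.25 > 0, so result = 0
  (((¬c ⊃ b) ⊃ a) ⊃ b): 0 ≤ 0.25, so result = 1
  ((((¬c ⊃ b) ⊃ a) ⊃ b) ⊃ c): 1 > 0, so result = 0
  (((((¬c ⊃ b) ⊃ a) ⊃ b) ⊃ c) ⊃ b): 0 ≤ 0.25, so result = 1
  ((((((¬c ⊃ b) ⊃ a) ⊃ b) ⊃ c) ⊃ b) ⊃ b): 1 > 0.25, so result = 0.25
Checking all 125 assignments confirms none give a value below 0.25.

0.25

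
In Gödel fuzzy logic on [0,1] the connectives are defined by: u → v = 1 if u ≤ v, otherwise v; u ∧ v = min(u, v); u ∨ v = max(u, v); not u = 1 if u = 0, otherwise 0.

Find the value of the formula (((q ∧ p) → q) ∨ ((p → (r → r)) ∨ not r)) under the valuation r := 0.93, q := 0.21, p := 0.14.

(q ∧ p) = min(0.21, 0.14) = 0.14
((q ∧ p) → q): 0.14 ≤ 0.21, so result = 1
(r → r): 0.93 ≤ 0.93, so result = 1
(p → (r → r)): 0.14 ≤ 1, so result = 1
not r: Gödel ¬ of 0.93 = 0 (operand ≠ 0)
((p → (r → r)) ∨ not r) = max(1, 0) = 1
(((q ∧ p) → q) ∨ ((p → (r → r)) ∨ not r)) = max(1, 1) = 1

1.00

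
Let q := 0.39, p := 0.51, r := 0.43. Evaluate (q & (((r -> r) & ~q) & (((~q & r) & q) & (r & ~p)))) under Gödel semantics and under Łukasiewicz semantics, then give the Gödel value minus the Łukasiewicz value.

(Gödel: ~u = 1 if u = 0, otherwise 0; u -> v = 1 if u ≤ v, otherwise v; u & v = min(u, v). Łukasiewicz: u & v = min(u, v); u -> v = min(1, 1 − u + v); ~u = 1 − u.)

-0.39

Gödel evaluation:
  (r -> r): 0.43 ≤ 0.43, so result = 1
  ~q: Gödel ¬ of 0.39 = 0 (operand ≠ 0)
  ((r -> r) & ~q) = min(1, 0) = 0
  ~q: Gödel ¬ of 0.39 = 0 (operand ≠ 0)
  (~q & r) = min(0, 0.43) = 0
  ((~q & r) & q) = min(0, 0.39) = 0
  ~p: Gödel ¬ of 0.51 = 0 (operand ≠ 0)
  (r & ~p) = min(0.43, 0) = 0
  (((~q & r) & q) & (r & ~p)) = min(0, 0) = 0
  (((r -> r) & ~q) & (((~q & r) & q) & (r & ~p))) = min(0, 0) = 0
  (q & (((r -> r) & ~q) & (((~q & r) & q) & (r & ~p)))) = min(0.39, 0) = 0
  Gödel value = 0
Łukasiewicz evaluation:
  (r -> r): min(1, 1 − 0.43 + 0.43) = 1
  ~q: Łukasiewicz ¬ gives 1 − 0.39 = 0.61
  ((r -> r) & ~q) = min(1, 0.61) = 0.61
  ~q: Łukasiewicz ¬ gives 1 − 0.39 = 0.61
  (~q & r) = min(0.61, 0.43) = 0.43
  ((~q & r) & q) = min(0.43, 0.39) = 0.39
  ~p: Łukasiewicz ¬ gives 1 − 0.51 = 0.49
  (r & ~p) = min(0.43, 0.49) = 0.43
  (((~q & r) & q) & (r & ~p)) = min(0.39, 0.43) = 0.39
  (((r -> r) & ~q) & (((~q & r) & q) & (r & ~p))) = min(0.61, 0.39) = 0.39
  (q & (((r -> r) & ~q) & (((~q & r) & q) & (r & ~p)))) = min(0.39, 0.39) = 0.39
  Łukasiewicz value = 0.39
Difference: 0 − 0.39 = -0.39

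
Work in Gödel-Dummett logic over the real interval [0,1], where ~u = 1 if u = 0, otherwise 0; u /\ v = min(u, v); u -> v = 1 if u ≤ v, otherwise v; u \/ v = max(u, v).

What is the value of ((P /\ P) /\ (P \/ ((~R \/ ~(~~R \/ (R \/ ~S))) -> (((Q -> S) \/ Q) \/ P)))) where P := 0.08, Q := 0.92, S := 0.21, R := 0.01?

(P /\ P) = min(0.08, 0.08) = 0.08
~R: Gödel ¬ of 0.01 = 0 (operand ≠ 0)
~R: Gödel ¬ of 0.01 = 0 (operand ≠ 0)
~~R: Gödel ¬ of 0 = 1 (operand is 0)
~S: Gödel ¬ of 0.21 = 0 (operand ≠ 0)
(R \/ ~S) = max(0.01, 0) = 0.01
(~~R \/ (R \/ ~S)) = max(1, 0.01) = 1
~(~~R \/ (R \/ ~S)): Gödel ¬ of 1 = 0 (operand ≠ 0)
(~R \/ ~(~~R \/ (R \/ ~S))) = max(0, 0) = 0
(Q -> S): 0.92 > 0.21, so result = 0.21
((Q -> S) \/ Q) = max(0.21, 0.92) = 0.92
(((Q -> S) \/ Q) \/ P) = max(0.92, 0.08) = 0.92
((~R \/ ~(~~R \/ (R \/ ~S))) -> (((Q -> S) \/ Q) \/ P)): 0 ≤ 0.92, so result = 1
(P \/ ((~R \/ ~(~~R \/ (R \/ ~S))) -> (((Q -> S) \/ Q) \/ P))) = max(0.08, 1) = 1
((P /\ P) /\ (P \/ ((~R \/ ~(~~R \/ (R \/ ~S))) -> (((Q -> S) \/ Q) \/ P)))) = min(0.08, 1) = 0.08

0.08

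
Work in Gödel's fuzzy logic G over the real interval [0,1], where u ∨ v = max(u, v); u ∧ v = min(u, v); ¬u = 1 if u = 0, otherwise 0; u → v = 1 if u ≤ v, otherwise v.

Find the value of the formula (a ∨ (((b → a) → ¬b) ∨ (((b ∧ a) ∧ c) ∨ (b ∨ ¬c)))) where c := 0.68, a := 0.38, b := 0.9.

0.90

(b → a): 0.9 > 0.38, so result = 0.38
¬b: Gödel ¬ of 0.9 = 0 (operand ≠ 0)
((b → a) → ¬b): 0.38 > 0, so result = 0
(b ∧ a) = min(0.9, 0.38) = 0.38
((b ∧ a) ∧ c) = min(0.38, 0.68) = 0.38
¬c: Gödel ¬ of 0.68 = 0 (operand ≠ 0)
(b ∨ ¬c) = max(0.9, 0) = 0.9
(((b ∧ a) ∧ c) ∨ (b ∨ ¬c)) = max(0.38, 0.9) = 0.9
(((b → a) → ¬b) ∨ (((b ∧ a) ∧ c) ∨ (b ∨ ¬c))) = max(0, 0.9) = 0.9
(a ∨ (((b → a) → ¬b) ∨ (((b ∧ a) ∧ c) ∨ (b ∨ ¬c)))) = max(0.38, 0.9) = 0.9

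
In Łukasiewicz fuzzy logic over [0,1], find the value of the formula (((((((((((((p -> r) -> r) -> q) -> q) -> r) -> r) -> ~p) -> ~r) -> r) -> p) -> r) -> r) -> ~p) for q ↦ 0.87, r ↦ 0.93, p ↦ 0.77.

(p -> r): min(1, 1 − 0.77 + 0.93) = 1
((p -> r) -> r): min(1, 1 − 1 + 0.93) = 0.93
(((p -> r) -> r) -> q): min(1, 1 − 0.93 + 0.87) = 0.94
((((p -> r) -> r) -> q) -> q): min(1, 1 − 0.94 + 0.87) = 0.93
(((((p -> r) -> r) -> q) -> q) -> r): min(1, 1 − 0.93 + 0.93) = 1
((((((p -> r) -> r) -> q) -> q) -> r) -> r): min(1, 1 − 1 + 0.93) = 0.93
~p: Łukasiewicz ¬ gives 1 − 0.77 = 0.23
(((((((p -> r) -> r) -> q) -> q) -> r) -> r) -> ~p): min(1, 1 − 0.93 + 0.23) = 0.3
~r: Łukasiewicz ¬ gives 1 − 0.93 = 0.07
((((((((p -> r) -> r) -> q) -> q) -> r) -> r) -> ~p) -> ~r): min(1, 1 − 0.3 + 0.07) = 0.77
(((((((((p -> r) -> r) -> q) -> q) -> r) -> r) -> ~p) -> ~r) -> r): min(1, 1 − 0.77 + 0.93) = 1
((((((((((p -> r) -> r) -> q) -> q) -> r) -> r) -> ~p) -> ~r) -> r) -> p): min(1, 1 − 1 + 0.77) = 0.77
(((((((((((p -> r) -> r) -> q) -> q) -> r) -> r) -> ~p) -> ~r) -> r) -> p) -> r): min(1, 1 − 0.77 + 0.93) = 1
((((((((((((p -> r) -> r) -> q) -> q) -> r) -> r) -> ~p) -> ~r) -> r) -> p) -> r) -> r): min(1, 1 − 1 + 0.93) = 0.93
~p: Łukasiewicz ¬ gives 1 − 0.77 = 0.23
(((((((((((((p -> r) -> r) -> q) -> q) -> r) -> r) -> ~p) -> ~r) -> r) -> p) -> r) -> r) -> ~p): min(1, 1 − 0.93 + 0.23) = 0.3

0.30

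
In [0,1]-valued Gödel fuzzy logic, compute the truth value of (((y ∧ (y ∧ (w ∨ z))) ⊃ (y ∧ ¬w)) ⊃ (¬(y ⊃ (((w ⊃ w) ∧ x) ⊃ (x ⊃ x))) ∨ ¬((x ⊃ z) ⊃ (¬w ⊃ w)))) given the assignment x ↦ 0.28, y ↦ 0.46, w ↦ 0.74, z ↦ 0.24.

(w ∨ z) = max(0.74, 0.24) = 0.74
(y ∧ (w ∨ z)) = min(0.46, 0.74) = 0.46
(y ∧ (y ∧ (w ∨ z))) = min(0.46, 0.46) = 0.46
¬w: Gödel ¬ of 0.74 = 0 (operand ≠ 0)
(y ∧ ¬w) = min(0.46, 0) = 0
((y ∧ (y ∧ (w ∨ z))) ⊃ (y ∧ ¬w)): 0.46 > 0, so result = 0
(w ⊃ w): 0.74 ≤ 0.74, so result = 1
((w ⊃ w) ∧ x) = min(1, 0.28) = 0.28
(x ⊃ x): 0.28 ≤ 0.28, so result = 1
(((w ⊃ w) ∧ x) ⊃ (x ⊃ x)): 0.28 ≤ 1, so result = 1
(y ⊃ (((w ⊃ w) ∧ x) ⊃ (x ⊃ x))): 0.46 ≤ 1, so result = 1
¬(y ⊃ (((w ⊃ w) ∧ x) ⊃ (x ⊃ x))): Gödel ¬ of 1 = 0 (operand ≠ 0)
(x ⊃ z): 0.28 > 0.24, so result = 0.24
¬w: Gödel ¬ of 0.74 = 0 (operand ≠ 0)
(¬w ⊃ w): 0 ≤ 0.74, so result = 1
((x ⊃ z) ⊃ (¬w ⊃ w)): 0.24 ≤ 1, so result = 1
¬((x ⊃ z) ⊃ (¬w ⊃ w)): Gödel ¬ of 1 = 0 (operand ≠ 0)
(¬(y ⊃ (((w ⊃ w) ∧ x) ⊃ (x ⊃ x))) ∨ ¬((x ⊃ z) ⊃ (¬w ⊃ w))) = max(0, 0) = 0
(((y ∧ (y ∧ (w ∨ z))) ⊃ (y ∧ ¬w)) ⊃ (¬(y ⊃ (((w ⊃ w) ∧ x) ⊃ (x ⊃ x))) ∨ ¬((x ⊃ z) ⊃ (¬w ⊃ w)))): 0 ≤ 0, so result = 1

1.00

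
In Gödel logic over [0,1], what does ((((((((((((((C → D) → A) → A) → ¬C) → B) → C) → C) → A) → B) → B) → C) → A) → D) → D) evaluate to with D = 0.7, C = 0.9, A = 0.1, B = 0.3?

0.70

(C → D): 0.9 > 0.7, so result = 0.7
((C → D) → A): 0.7 > 0.1, so result = 0.1
(((C → D) → A) → A): 0.1 ≤ 0.1, so result = 1
¬C: Gödel ¬ of 0.9 = 0 (operand ≠ 0)
((((C → D) → A) → A) → ¬C): 1 > 0, so result = 0
(((((C → D) → A) → A) → ¬C) → B): 0 ≤ 0.3, so result = 1
((((((C → D) → A) → A) → ¬C) → B) → C): 1 > 0.9, so result = 0.9
(((((((C → D) → A) → A) → ¬C) → B) → C) → C): 0.9 ≤ 0.9, so result = 1
((((((((C → D) → A) → A) → ¬C) → B) → C) → C) → A): 1 > 0.1, so result = 0.1
(((((((((C → D) → A) → A) → ¬C) → B) → C) → C) → A) → B): 0.1 ≤ 0.3, so result = 1
((((((((((C → D) → A) → A) → ¬C) → B) → C) → C) → A) → B) → B): 1 > 0.3, so result = 0.3
(((((((((((C → D) → A) → A) → ¬C) → B) → C) → C) → A) → B) → B) → C): 0.3 ≤ 0.9, so result = 1
((((((((((((C → D) → A) → A) → ¬C) → B) → C) → C) → A) → B) → B) → C) → A): 1 > 0.1, so result = 0.1
(((((((((((((C → D) → A) → A) → ¬C) → B) → C) → C) → A) → B) → B) → C) → A) → D): 0.1 ≤ 0.7, so result = 1
((((((((((((((C → D) → A) → A) → ¬C) → B) → C) → C) → A) → B) → B) → C) → A) → D) → D): 1 > 0.7, so result = 0.7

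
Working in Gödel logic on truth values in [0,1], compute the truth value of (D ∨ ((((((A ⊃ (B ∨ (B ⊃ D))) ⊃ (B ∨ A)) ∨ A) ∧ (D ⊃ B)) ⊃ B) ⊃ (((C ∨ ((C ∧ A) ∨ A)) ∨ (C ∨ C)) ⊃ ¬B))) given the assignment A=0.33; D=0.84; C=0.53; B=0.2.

(B ⊃ D): 0.2 ≤ 0.84, so result = 1
(B ∨ (B ⊃ D)) = max(0.2, 1) = 1
(A ⊃ (B ∨ (B ⊃ D))): 0.33 ≤ 1, so result = 1
(B ∨ A) = max(0.2, 0.33) = 0.33
((A ⊃ (B ∨ (B ⊃ D))) ⊃ (B ∨ A)): 1 > 0.33, so result = 0.33
(((A ⊃ (B ∨ (B ⊃ D))) ⊃ (B ∨ A)) ∨ A) = max(0.33, 0.33) = 0.33
(D ⊃ B): 0.84 > 0.2, so result = 0.2
((((A ⊃ (B ∨ (B ⊃ D))) ⊃ (B ∨ A)) ∨ A) ∧ (D ⊃ B)) = min(0.33, 0.2) = 0.2
(((((A ⊃ (B ∨ (B ⊃ D))) ⊃ (B ∨ A)) ∨ A) ∧ (D ⊃ B)) ⊃ B): 0.2 ≤ 0.2, so result = 1
(C ∧ A) = min(0.53, 0.33) = 0.33
((C ∧ A) ∨ A) = max(0.33, 0.33) = 0.33
(C ∨ ((C ∧ A) ∨ A)) = max(0.53, 0.33) = 0.53
(C ∨ C) = max(0.53, 0.53) = 0.53
((C ∨ ((C ∧ A) ∨ A)) ∨ (C ∨ C)) = max(0.53, 0.53) = 0.53
¬B: Gödel ¬ of 0.2 = 0 (operand ≠ 0)
(((C ∨ ((C ∧ A) ∨ A)) ∨ (C ∨ C)) ⊃ ¬B): 0.53 > 0, so result = 0
((((((A ⊃ (B ∨ (B ⊃ D))) ⊃ (B ∨ A)) ∨ A) ∧ (D ⊃ B)) ⊃ B) ⊃ (((C ∨ ((C ∧ A) ∨ A)) ∨ (C ∨ C)) ⊃ ¬B)): 1 > 0, so result = 0
(D ∨ ((((((A ⊃ (B ∨ (B ⊃ D))) ⊃ (B ∨ A)) ∨ A) ∧ (D ⊃ B)) ⊃ B) ⊃ (((C ∨ ((C ∧ A) ∨ A)) ∨ (C ∨ C)) ⊃ ¬B))) = max(0.84, 0) = 0.84

0.84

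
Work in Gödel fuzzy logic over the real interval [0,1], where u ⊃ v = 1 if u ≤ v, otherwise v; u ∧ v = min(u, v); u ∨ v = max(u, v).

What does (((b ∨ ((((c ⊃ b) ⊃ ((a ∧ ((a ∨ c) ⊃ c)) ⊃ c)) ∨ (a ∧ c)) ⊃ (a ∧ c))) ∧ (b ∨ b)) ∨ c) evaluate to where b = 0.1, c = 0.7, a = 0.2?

0.70

(c ⊃ b): 0.7 > 0.1, so result = 0.1
(a ∨ c) = max(0.2, 0.7) = 0.7
((a ∨ c) ⊃ c): 0.7 ≤ 0.7, so result = 1
(a ∧ ((a ∨ c) ⊃ c)) = min(0.2, 1) = 0.2
((a ∧ ((a ∨ c) ⊃ c)) ⊃ c): 0.2 ≤ 0.7, so result = 1
((c ⊃ b) ⊃ ((a ∧ ((a ∨ c) ⊃ c)) ⊃ c)): 0.1 ≤ 1, so result = 1
(a ∧ c) = min(0.2, 0.7) = 0.2
(((c ⊃ b) ⊃ ((a ∧ ((a ∨ c) ⊃ c)) ⊃ c)) ∨ (a ∧ c)) = max(1, 0.2) = 1
(a ∧ c) = min(0.2, 0.7) = 0.2
((((c ⊃ b) ⊃ ((a ∧ ((a ∨ c) ⊃ c)) ⊃ c)) ∨ (a ∧ c)) ⊃ (a ∧ c)): 1 > 0.2, so result = 0.2
(b ∨ ((((c ⊃ b) ⊃ ((a ∧ ((a ∨ c) ⊃ c)) ⊃ c)) ∨ (a ∧ c)) ⊃ (a ∧ c))) = max(0.1, 0.2) = 0.2
(b ∨ b) = max(0.1, 0.1) = 0.1
((b ∨ ((((c ⊃ b) ⊃ ((a ∧ ((a ∨ c) ⊃ c)) ⊃ c)) ∨ (a ∧ c)) ⊃ (a ∧ c))) ∧ (b ∨ b)) = min(0.2, 0.1) = 0.1
(((b ∨ ((((c ⊃ b) ⊃ ((a ∧ ((a ∨ c) ⊃ c)) ⊃ c)) ∨ (a ∧ c)) ⊃ (a ∧ c))) ∧ (b ∨ b)) ∨ c) = max(0.1, 0.7) = 0.7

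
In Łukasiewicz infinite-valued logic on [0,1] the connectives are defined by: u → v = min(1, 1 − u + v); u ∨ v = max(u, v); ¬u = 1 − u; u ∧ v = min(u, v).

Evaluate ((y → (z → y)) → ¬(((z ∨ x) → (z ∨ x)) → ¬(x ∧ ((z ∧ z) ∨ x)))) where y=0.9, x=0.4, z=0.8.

(z → y): min(1, 1 − 0.8 + 0.9) = 1
(y → (z → y)): min(1, 1 − 0.9 + 1) = 1
(z ∨ x) = max(0.8, 0.4) = 0.8
(z ∨ x) = max(0.8, 0.4) = 0.8
((z ∨ x) → (z ∨ x)): min(1, 1 − 0.8 + 0.8) = 1
(z ∧ z) = min(0.8, 0.8) = 0.8
((z ∧ z) ∨ x) = max(0.8, 0.4) = 0.8
(x ∧ ((z ∧ z) ∨ x)) = min(0.4, 0.8) = 0.4
¬(x ∧ ((z ∧ z) ∨ x)): Łukasiewicz ¬ gives 1 − 0.4 = 0.6
(((z ∨ x) → (z ∨ x)) → ¬(x ∧ ((z ∧ z) ∨ x))): min(1, 1 − 1 + 0.6) = 0.6
¬(((z ∨ x) → (z ∨ x)) → ¬(x ∧ ((z ∧ z) ∨ x))): Łukasiewicz ¬ gives 1 − 0.6 = 0.4
((y → (z → y)) → ¬(((z ∨ x) → (z ∨ x)) → ¬(x ∧ ((z ∧ z) ∨ x)))): min(1, 1 − 1 + 0.4) = 0.4

0.40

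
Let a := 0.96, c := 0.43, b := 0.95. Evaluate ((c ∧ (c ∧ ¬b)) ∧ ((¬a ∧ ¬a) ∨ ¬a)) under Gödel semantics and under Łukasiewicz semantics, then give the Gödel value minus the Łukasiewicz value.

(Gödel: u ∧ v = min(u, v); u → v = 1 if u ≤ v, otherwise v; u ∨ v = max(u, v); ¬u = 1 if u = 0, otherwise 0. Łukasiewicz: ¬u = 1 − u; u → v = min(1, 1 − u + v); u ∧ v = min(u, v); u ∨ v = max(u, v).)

Gödel evaluation:
  ¬b: Gödel ¬ of 0.95 = 0 (operand ≠ 0)
  (c ∧ ¬b) = min(0.43, 0) = 0
  (c ∧ (c ∧ ¬b)) = min(0.43, 0) = 0
  ¬a: Gödel ¬ of 0.96 = 0 (operand ≠ 0)
  ¬a: Gödel ¬ of 0.96 = 0 (operand ≠ 0)
  (¬a ∧ ¬a) = min(0, 0) = 0
  ¬a: Gödel ¬ of 0.96 = 0 (operand ≠ 0)
  ((¬a ∧ ¬a) ∨ ¬a) = max(0, 0) = 0
  ((c ∧ (c ∧ ¬b)) ∧ ((¬a ∧ ¬a) ∨ ¬a)) = min(0, 0) = 0
  Gödel value = 0
Łukasiewicz evaluation:
  ¬b: Łukasiewicz ¬ gives 1 − 0.95 = 0.05
  (c ∧ ¬b) = min(0.43, 0.05) = 0.05
  (c ∧ (c ∧ ¬b)) = min(0.43, 0.05) = 0.05
  ¬a: Łukasiewicz ¬ gives 1 − 0.96 = 0.04
  ¬a: Łukasiewicz ¬ gives 1 − 0.96 = 0.04
  (¬a ∧ ¬a) = min(0.04, 0.04) = 0.04
  ¬a: Łukasiewicz ¬ gives 1 − 0.96 = 0.04
  ((¬a ∧ ¬a) ∨ ¬a) = max(0.04, 0.04) = 0.04
  ((c ∧ (c ∧ ¬b)) ∧ ((¬a ∧ ¬a) ∨ ¬a)) = min(0.05, 0.04) = 0.04
  Łukasiewicz value = 0.04
Difference: 0 − 0.04 = -0.04

-0.04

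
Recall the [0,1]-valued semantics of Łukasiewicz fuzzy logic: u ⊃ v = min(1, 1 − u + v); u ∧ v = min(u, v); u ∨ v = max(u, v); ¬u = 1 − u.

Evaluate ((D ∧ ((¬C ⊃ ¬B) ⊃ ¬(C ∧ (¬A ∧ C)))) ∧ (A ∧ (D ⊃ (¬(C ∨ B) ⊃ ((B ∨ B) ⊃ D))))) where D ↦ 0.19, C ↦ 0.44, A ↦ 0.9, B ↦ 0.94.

0.19

¬C: Łukasiewicz ¬ gives 1 − 0.44 = 0.56
¬B: Łukasiewicz ¬ gives 1 − 0.94 = 0.06
(¬C ⊃ ¬B): min(1, 1 − 0.56 + 0.06) = 0.5
¬A: Łukasiewicz ¬ gives 1 − 0.9 = 0.1
(¬A ∧ C) = min(0.1, 0.44) = 0.1
(C ∧ (¬A ∧ C)) = min(0.44, 0.1) = 0.1
¬(C ∧ (¬A ∧ C)): Łukasiewicz ¬ gives 1 − 0.1 = 0.9
((¬C ⊃ ¬B) ⊃ ¬(C ∧ (¬A ∧ C))): min(1, 1 − 0.5 + 0.9) = 1
(D ∧ ((¬C ⊃ ¬B) ⊃ ¬(C ∧ (¬A ∧ C)))) = min(0.19, 1) = 0.19
(C ∨ B) = max(0.44, 0.94) = 0.94
¬(C ∨ B): Łukasiewicz ¬ gives 1 − 0.94 = 0.06
(B ∨ B) = max(0.94, 0.94) = 0.94
((B ∨ B) ⊃ D): min(1, 1 − 0.94 + 0.19) = 0.25
(¬(C ∨ B) ⊃ ((B ∨ B) ⊃ D)): min(1, 1 − 0.06 + 0.25) = 1
(D ⊃ (¬(C ∨ B) ⊃ ((B ∨ B) ⊃ D))): min(1, 1 − 0.19 + 1) = 1
(A ∧ (D ⊃ (¬(C ∨ B) ⊃ ((B ∨ B) ⊃ D)))) = min(0.9, 1) = 0.9
((D ∧ ((¬C ⊃ ¬B) ⊃ ¬(C ∧ (¬A ∧ C)))) ∧ (A ∧ (D ⊃ (¬(C ∨ B) ⊃ ((B ∨ B) ⊃ D))))) = min(0.19, 0.9) = 0.19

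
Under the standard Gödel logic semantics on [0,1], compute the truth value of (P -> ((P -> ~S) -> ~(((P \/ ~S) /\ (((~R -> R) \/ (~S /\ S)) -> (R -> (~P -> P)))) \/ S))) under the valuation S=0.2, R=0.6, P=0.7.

1.00

~S: Gödel ¬ of 0.2 = 0 (operand ≠ 0)
(P -> ~S): 0.7 > 0, so result = 0
~S: Gödel ¬ of 0.2 = 0 (operand ≠ 0)
(P \/ ~S) = max(0.7, 0) = 0.7
~R: Gödel ¬ of 0.6 = 0 (operand ≠ 0)
(~R -> R): 0 ≤ 0.6, so result = 1
~S: Gödel ¬ of 0.2 = 0 (operand ≠ 0)
(~S /\ S) = min(0, 0.2) = 0
((~R -> R) \/ (~S /\ S)) = max(1, 0) = 1
~P: Gödel ¬ of 0.7 = 0 (operand ≠ 0)
(~P -> P): 0 ≤ 0.7, so result = 1
(R -> (~P -> P)): 0.6 ≤ 1, so result = 1
(((~R -> R) \/ (~S /\ S)) -> (R -> (~P -> P))): 1 ≤ 1, so result = 1
((P \/ ~S) /\ (((~R -> R) \/ (~S /\ S)) -> (R -> (~P -> P)))) = min(0.7, 1) = 0.7
(((P \/ ~S) /\ (((~R -> R) \/ (~S /\ S)) -> (R -> (~P -> P)))) \/ S) = max(0.7, 0.2) = 0.7
~(((P \/ ~S) /\ (((~R -> R) \/ (~S /\ S)) -> (R -> (~P -> P)))) \/ S): Gödel ¬ of 0.7 = 0 (operand ≠ 0)
((P -> ~S) -> ~(((P \/ ~S) /\ (((~R -> R) \/ (~S /\ S)) -> (R -> (~P -> P)))) \/ S)): 0 ≤ 0, so result = 1
(P -> ((P -> ~S) -> ~(((P \/ ~S) /\ (((~R -> R) \/ (~S /\ S)) -> (R -> (~P -> P)))) \/ S))): 0.7 ≤ 1, so result = 1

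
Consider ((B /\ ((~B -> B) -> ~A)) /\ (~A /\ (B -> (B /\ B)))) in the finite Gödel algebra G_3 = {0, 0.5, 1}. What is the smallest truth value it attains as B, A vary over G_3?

The minimum is attained at B = 0, A = 0:
  ~B: Gödel ¬ of 0 = 1 (operand is 0)
  (~B -> B): 1 > 0, so result = 0
  ~A: Gödel ¬ of 0 = 1 (operand is 0)
  ((~B -> B) -> ~A): 0 ≤ 1, so result = 1
  (B /\ ((~B -> B) -> ~A)) = min(0, 1) = 0
  ~A: Gödel ¬ of 0 = 1 (operand is 0)
  (B /\ B) = min(0, 0) = 0
  (B -> (B /\ B)): 0 ≤ 0, so result = 1
  (~A /\ (B -> (B /\ B))) = min(1, 1) = 1
  ((B /\ ((~B -> B) -> ~A)) /\ (~A /\ (B -> (B /\ B)))) = min(0, 1) = 0
Checking all 9 assignments confirms none give a value below 0.00.

0.00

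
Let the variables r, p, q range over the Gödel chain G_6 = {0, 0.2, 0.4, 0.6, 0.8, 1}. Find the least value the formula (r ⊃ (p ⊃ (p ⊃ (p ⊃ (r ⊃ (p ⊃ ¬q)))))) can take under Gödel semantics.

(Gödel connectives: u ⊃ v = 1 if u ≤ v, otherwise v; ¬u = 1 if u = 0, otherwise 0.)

0.00

The minimum is attained at r = 0.2, p = 0.2, q = 0.2:
  ¬q: Gödel ¬ of 0.2 = 0 (operand ≠ 0)
  (p ⊃ ¬q): 0.2 > 0, so result = 0
  (r ⊃ (p ⊃ ¬q)): 0.2 > 0, so result = 0
  (p ⊃ (r ⊃ (p ⊃ ¬q))): 0.2 > 0, so result = 0
  (p ⊃ (p ⊃ (r ⊃ (p ⊃ ¬q)))): 0.2 > 0, so result = 0
  (p ⊃ (p ⊃ (p ⊃ (r ⊃ (p ⊃ ¬q))))): 0.2 > 0, so result = 0
  (r ⊃ (p ⊃ (p ⊃ (p ⊃ (r ⊃ (p ⊃ ¬q)))))): 0.2 > 0, so result = 0
Checking all 216 assignments confirms none give a value below 0.00.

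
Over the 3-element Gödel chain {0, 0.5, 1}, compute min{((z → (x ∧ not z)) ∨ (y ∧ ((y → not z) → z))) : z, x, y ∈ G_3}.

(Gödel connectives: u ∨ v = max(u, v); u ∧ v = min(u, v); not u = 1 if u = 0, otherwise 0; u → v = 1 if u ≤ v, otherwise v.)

0.00

The minimum is attained at z = 0.5, x = 0, y = 0:
  not z: Gödel ¬ of 0.5 = 0 (operand ≠ 0)
  (x ∧ not z) = min(0, 0) = 0
  (z → (x ∧ not z)): 0.5 > 0, so result = 0
  not z: Gödel ¬ of 0.5 = 0 (operand ≠ 0)
  (y → not z): 0 ≤ 0, so result = 1
  ((y → not z) → z): 1 > 0.5, so result = 0.5
  (y ∧ ((y → not z) → z)) = min(0, 0.5) = 0
  ((z → (x ∧ not z)) ∨ (y ∧ ((y → not z) → z))) = max(0, 0) = 0
Checking all 27 assignments confirms none give a value below 0.00.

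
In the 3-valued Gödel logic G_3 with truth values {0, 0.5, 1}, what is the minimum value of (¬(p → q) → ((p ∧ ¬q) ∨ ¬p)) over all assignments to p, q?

The minimum is attained at p = 0.5, q = 0:
  (p → q): 0.5 > 0, so result = 0
  ¬(p → q): Gödel ¬ of 0 = 1 (operand is 0)
  ¬q: Gödel ¬ of 0 = 1 (operand is 0)
  (p ∧ ¬q) = min(0.5, 1) = 0.5
  ¬p: Gödel ¬ of 0.5 = 0 (operand ≠ 0)
  ((p ∧ ¬q) ∨ ¬p) = max(0.5, 0) = 0.5
  (¬(p → q) → ((p ∧ ¬q) ∨ ¬p)): 1 > 0.5, so result = 0.5
Checking all 9 assignments confirms none give a value below 0.50.

0.50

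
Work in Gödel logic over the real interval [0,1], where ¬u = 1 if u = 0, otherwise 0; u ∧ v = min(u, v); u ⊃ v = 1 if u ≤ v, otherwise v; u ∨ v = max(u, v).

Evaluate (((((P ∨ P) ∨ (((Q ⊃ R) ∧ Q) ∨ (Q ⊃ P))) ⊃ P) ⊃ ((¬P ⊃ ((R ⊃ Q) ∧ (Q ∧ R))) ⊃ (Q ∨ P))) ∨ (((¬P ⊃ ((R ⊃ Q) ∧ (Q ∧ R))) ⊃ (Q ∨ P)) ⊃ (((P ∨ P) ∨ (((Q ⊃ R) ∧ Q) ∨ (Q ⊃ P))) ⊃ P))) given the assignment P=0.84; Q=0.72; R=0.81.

1.00

(P ∨ P) = max(0.84, 0.84) = 0.84
(Q ⊃ R): 0.72 ≤ 0.81, so result = 1
((Q ⊃ R) ∧ Q) = min(1, 0.72) = 0.72
(Q ⊃ P): 0.72 ≤ 0.84, so result = 1
(((Q ⊃ R) ∧ Q) ∨ (Q ⊃ P)) = max(0.72, 1) = 1
((P ∨ P) ∨ (((Q ⊃ R) ∧ Q) ∨ (Q ⊃ P))) = max(0.84, 1) = 1
(((P ∨ P) ∨ (((Q ⊃ R) ∧ Q) ∨ (Q ⊃ P))) ⊃ P): 1 > 0.84, so result = 0.84
¬P: Gödel ¬ of 0.84 = 0 (operand ≠ 0)
(R ⊃ Q): 0.81 > 0.72, so result = 0.72
(Q ∧ R) = min(0.72, 0.81) = 0.72
((R ⊃ Q) ∧ (Q ∧ R)) = min(0.72, 0.72) = 0.72
(¬P ⊃ ((R ⊃ Q) ∧ (Q ∧ R))): 0 ≤ 0.72, so result = 1
(Q ∨ P) = max(0.72, 0.84) = 0.84
((¬P ⊃ ((R ⊃ Q) ∧ (Q ∧ R))) ⊃ (Q ∨ P)): 1 > 0.84, so result = 0.84
((((P ∨ P) ∨ (((Q ⊃ R) ∧ Q) ∨ (Q ⊃ P))) ⊃ P) ⊃ ((¬P ⊃ ((R ⊃ Q) ∧ (Q ∧ R))) ⊃ (Q ∨ P))): 0.84 ≤ 0.84, so result = 1
¬P: Gödel ¬ of 0.84 = 0 (operand ≠ 0)
(R ⊃ Q): 0.81 > 0.72, so result = 0.72
(Q ∧ R) = min(0.72, 0.81) = 0.72
((R ⊃ Q) ∧ (Q ∧ R)) = min(0.72, 0.72) = 0.72
(¬P ⊃ ((R ⊃ Q) ∧ (Q ∧ R))): 0 ≤ 0.72, so result = 1
(Q ∨ P) = max(0.72, 0.84) = 0.84
((¬P ⊃ ((R ⊃ Q) ∧ (Q ∧ R))) ⊃ (Q ∨ P)): 1 > 0.84, so result = 0.84
(P ∨ P) = max(0.84, 0.84) = 0.84
(Q ⊃ R): 0.72 ≤ 0.81, so result = 1
((Q ⊃ R) ∧ Q) = min(1, 0.72) = 0.72
(Q ⊃ P): 0.72 ≤ 0.84, so result = 1
(((Q ⊃ R) ∧ Q) ∨ (Q ⊃ P)) = max(0.72, 1) = 1
((P ∨ P) ∨ (((Q ⊃ R) ∧ Q) ∨ (Q ⊃ P))) = max(0.84, 1) = 1
(((P ∨ P) ∨ (((Q ⊃ R) ∧ Q) ∨ (Q ⊃ P))) ⊃ P): 1 > 0.84, so result = 0.84
(((¬P ⊃ ((R ⊃ Q) ∧ (Q ∧ R))) ⊃ (Q ∨ P)) ⊃ (((P ∨ P) ∨ (((Q ⊃ R) ∧ Q) ∨ (Q ⊃ P))) ⊃ P)): 0.84 ≤ 0.84, so result = 1
(((((P ∨ P) ∨ (((Q ⊃ R) ∧ Q) ∨ (Q ⊃ P))) ⊃ P) ⊃ ((¬P ⊃ ((R ⊃ Q) ∧ (Q ∧ R))) ⊃ (Q ∨ P))) ∨ (((¬P ⊃ ((R ⊃ Q) ∧ (Q ∧ R))) ⊃ (Q ∨ P)) ⊃ (((P ∨ P) ∨ (((Q ⊃ R) ∧ Q) ∨ (Q ⊃ P))) ⊃ P))) = max(1, 1) = 1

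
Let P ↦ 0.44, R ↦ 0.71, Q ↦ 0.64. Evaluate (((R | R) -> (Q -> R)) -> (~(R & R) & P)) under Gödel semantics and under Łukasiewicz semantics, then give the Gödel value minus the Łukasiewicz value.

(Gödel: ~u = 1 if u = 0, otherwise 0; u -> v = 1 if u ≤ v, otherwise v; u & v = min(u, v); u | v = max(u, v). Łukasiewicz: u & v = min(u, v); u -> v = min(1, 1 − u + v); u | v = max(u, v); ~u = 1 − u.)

Gödel evaluation:
  (R | R) = max(0.71, 0.71) = 0.71
  (Q -> R): 0.64 ≤ 0.71, so result = 1
  ((R | R) -> (Q -> R)): 0.71 ≤ 1, so result = 1
  (R & R) = min(0.71, 0.71) = 0.71
  ~(R & R): Gödel ¬ of 0.71 = 0 (operand ≠ 0)
  (~(R & R) & P) = min(0, 0.44) = 0
  (((R | R) -> (Q -> R)) -> (~(R & R) & P)): 1 > 0, so result = 0
  Gödel value = 0
Łukasiewicz evaluation:
  (R | R) = max(0.71, 0.71) = 0.71
  (Q -> R): min(1, 1 − 0.64 + 0.71) = 1
  ((R | R) -> (Q -> R)): min(1, 1 − 0.71 + 1) = 1
  (R & R) = min(0.71, 0.71) = 0.71
  ~(R & R): Łukasiewicz ¬ gives 1 − 0.71 = 0.29
  (~(R & R) & P) = min(0.29, 0.44) = 0.29
  (((R | R) -> (Q -> R)) -> (~(R & R) & P)): min(1, 1 − 1 + 0.29) = 0.29
  Łukasiewicz value = 0.29
Difference: 0 − 0.29 = -0.29

-0.29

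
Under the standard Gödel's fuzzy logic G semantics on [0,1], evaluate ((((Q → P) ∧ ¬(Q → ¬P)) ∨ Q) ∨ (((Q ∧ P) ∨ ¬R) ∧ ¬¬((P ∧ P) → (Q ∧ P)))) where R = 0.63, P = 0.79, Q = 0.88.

0.88

(Q → P): 0.88 > 0.79, so result = 0.79
¬P: Gödel ¬ of 0.79 = 0 (operand ≠ 0)
(Q → ¬P): 0.88 > 0, so result = 0
¬(Q → ¬P): Gödel ¬ of 0 = 1 (operand is 0)
((Q → P) ∧ ¬(Q → ¬P)) = min(0.79, 1) = 0.79
(((Q → P) ∧ ¬(Q → ¬P)) ∨ Q) = max(0.79, 0.88) = 0.88
(Q ∧ P) = min(0.88, 0.79) = 0.79
¬R: Gödel ¬ of 0.63 = 0 (operand ≠ 0)
((Q ∧ P) ∨ ¬R) = max(0.79, 0) = 0.79
(P ∧ P) = min(0.79, 0.79) = 0.79
(Q ∧ P) = min(0.88, 0.79) = 0.79
((P ∧ P) → (Q ∧ P)): 0.79 ≤ 0.79, so result = 1
¬((P ∧ P) → (Q ∧ P)): Gödel ¬ of 1 = 0 (operand ≠ 0)
¬¬((P ∧ P) → (Q ∧ P)): Gödel ¬ of 0 = 1 (operand is 0)
(((Q ∧ P) ∨ ¬R) ∧ ¬¬((P ∧ P) → (Q ∧ P))) = min(0.79, 1) = 0.79
((((Q → P) ∧ ¬(Q → ¬P)) ∨ Q) ∨ (((Q ∧ P) ∨ ¬R) ∧ ¬¬((P ∧ P) → (Q ∧ P)))) = max(0.88, 0.79) = 0.88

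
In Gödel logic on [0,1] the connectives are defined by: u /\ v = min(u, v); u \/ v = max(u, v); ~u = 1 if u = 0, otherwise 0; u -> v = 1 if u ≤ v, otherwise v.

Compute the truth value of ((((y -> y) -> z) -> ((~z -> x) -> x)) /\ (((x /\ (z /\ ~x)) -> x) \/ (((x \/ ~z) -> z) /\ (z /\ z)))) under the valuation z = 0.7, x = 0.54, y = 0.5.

0.54

(y -> y): 0.5 ≤ 0.5, so result = 1
((y -> y) -> z): 1 > 0.7, so result = 0.7
~z: Gödel ¬ of 0.7 = 0 (operand ≠ 0)
(~z -> x): 0 ≤ 0.54, so result = 1
((~z -> x) -> x): 1 > 0.54, so result = 0.54
(((y -> y) -> z) -> ((~z -> x) -> x)): 0.7 > 0.54, so result = 0.54
~x: Gödel ¬ of 0.54 = 0 (operand ≠ 0)
(z /\ ~x) = min(0.7, 0) = 0
(x /\ (z /\ ~x)) = min(0.54, 0) = 0
((x /\ (z /\ ~x)) -> x): 0 ≤ 0.54, so result = 1
~z: Gödel ¬ of 0.7 = 0 (operand ≠ 0)
(x \/ ~z) = max(0.54, 0) = 0.54
((x \/ ~z) -> z): 0.54 ≤ 0.7, so result = 1
(z /\ z) = min(0.7, 0.7) = 0.7
(((x \/ ~z) -> z) /\ (z /\ z)) = min(1, 0.7) = 0.7
(((x /\ (z /\ ~x)) -> x) \/ (((x \/ ~z) -> z) /\ (z /\ z))) = max(1, 0.7) = 1
((((y -> y) -> z) -> ((~z -> x) -> x)) /\ (((x /\ (z /\ ~x)) -> x) \/ (((x \/ ~z) -> z) /\ (z /\ z)))) = min(0.54, 1) = 0.54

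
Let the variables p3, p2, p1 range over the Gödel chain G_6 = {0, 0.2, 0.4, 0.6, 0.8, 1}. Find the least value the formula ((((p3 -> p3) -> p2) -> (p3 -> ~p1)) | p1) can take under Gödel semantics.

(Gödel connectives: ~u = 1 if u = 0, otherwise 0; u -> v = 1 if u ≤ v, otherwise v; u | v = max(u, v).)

The minimum is attained at p3 = 0.2, p2 = 0.2, p1 = 0.2:
  (p3 -> p3): 0.2 ≤ 0.2, so result = 1
  ((p3 -> p3) -> p2): 1 > 0.2, so result = 0.2
  ~p1: Gödel ¬ of 0.2 = 0 (operand ≠ 0)
  (p3 -> ~p1): 0.2 > 0, so result = 0
  (((p3 -> p3) -> p2) -> (p3 -> ~p1)): 0.2 > 0, so result = 0
  ((((p3 -> p3) -> p2) -> (p3 -> ~p1)) | p1) = max(0, 0.2) = 0.2
Checking all 216 assignments confirms none give a value below 0.20.

0.20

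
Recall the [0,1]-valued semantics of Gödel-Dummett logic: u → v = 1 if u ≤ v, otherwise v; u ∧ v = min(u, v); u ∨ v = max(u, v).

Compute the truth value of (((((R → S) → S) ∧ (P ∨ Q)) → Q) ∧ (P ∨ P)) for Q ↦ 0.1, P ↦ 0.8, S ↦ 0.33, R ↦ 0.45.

(R → S): 0.45 > 0.33, so result = 0.33
((R → S) → S): 0.33 ≤ 0.33, so result = 1
(P ∨ Q) = max(0.8, 0.1) = 0.8
(((R → S) → S) ∧ (P ∨ Q)) = min(1, 0.8) = 0.8
((((R → S) → S) ∧ (P ∨ Q)) → Q): 0.8 > 0.1, so result = 0.1
(P ∨ P) = max(0.8, 0.8) = 0.8
(((((R → S) → S) ∧ (P ∨ Q)) → Q) ∧ (P ∨ P)) = min(0.1, 0.8) = 0.1

0.10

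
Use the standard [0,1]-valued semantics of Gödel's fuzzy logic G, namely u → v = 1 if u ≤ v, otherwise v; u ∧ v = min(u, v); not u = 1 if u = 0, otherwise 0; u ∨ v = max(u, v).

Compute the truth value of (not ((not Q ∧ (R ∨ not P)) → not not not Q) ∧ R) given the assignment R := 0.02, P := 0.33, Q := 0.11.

not Q: Gödel ¬ of 0.11 = 0 (operand ≠ 0)
not P: Gödel ¬ of 0.33 = 0 (operand ≠ 0)
(R ∨ not P) = max(0.02, 0) = 0.02
(not Q ∧ (R ∨ not P)) = min(0, 0.02) = 0
not Q: Gödel ¬ of 0.11 = 0 (operand ≠ 0)
not not Q: Gödel ¬ of 0 = 1 (operand is 0)
not not not Q: Gödel ¬ of 1 = 0 (operand ≠ 0)
((not Q ∧ (R ∨ not P)) → not not not Q): 0 ≤ 0, so result = 1
not ((not Q ∧ (R ∨ not P)) → not not not Q): Gödel ¬ of 1 = 0 (operand ≠ 0)
(not ((not Q ∧ (R ∨ not P)) → not not not Q) ∧ R) = min(0, 0.02) = 0

0.00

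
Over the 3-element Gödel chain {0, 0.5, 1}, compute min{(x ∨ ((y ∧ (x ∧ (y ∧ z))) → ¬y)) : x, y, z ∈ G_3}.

0.50

The minimum is attained at x = 0.5, y = 0.5, z = 0.5:
  (y ∧ z) = min(0.5, 0.5) = 0.5
  (x ∧ (y ∧ z)) = min(0.5, 0.5) = 0.5
  (y ∧ (x ∧ (y ∧ z))) = min(0.5, 0.5) = 0.5
  ¬y: Gödel ¬ of 0.5 = 0 (operand ≠ 0)
  ((y ∧ (x ∧ (y ∧ z))) → ¬y): 0.5 > 0, so result = 0
  (x ∨ ((y ∧ (x ∧ (y ∧ z))) → ¬y)) = max(0.5, 0) = 0.5
Checking all 27 assignments confirms none give a value below 0.50.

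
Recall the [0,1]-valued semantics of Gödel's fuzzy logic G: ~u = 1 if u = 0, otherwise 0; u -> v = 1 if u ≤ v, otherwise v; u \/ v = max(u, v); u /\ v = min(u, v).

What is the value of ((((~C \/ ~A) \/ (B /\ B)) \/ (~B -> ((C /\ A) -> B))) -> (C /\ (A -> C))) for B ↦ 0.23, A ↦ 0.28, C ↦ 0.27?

~C: Gödel ¬ of 0.27 = 0 (operand ≠ 0)
~A: Gödel ¬ of 0.28 = 0 (operand ≠ 0)
(~C \/ ~A) = max(0, 0) = 0
(B /\ B) = min(0.23, 0.23) = 0.23
((~C \/ ~A) \/ (B /\ B)) = max(0, 0.23) = 0.23
~B: Gödel ¬ of 0.23 = 0 (operand ≠ 0)
(C /\ A) = min(0.27, 0.28) = 0.27
((C /\ A) -> B): 0.27 > 0.23, so result = 0.23
(~B -> ((C /\ A) -> B)): 0 ≤ 0.23, so result = 1
(((~C \/ ~A) \/ (B /\ B)) \/ (~B -> ((C /\ A) -> B))) = max(0.23, 1) = 1
(A -> C): 0.28 > 0.27, so result = 0.27
(C /\ (A -> C)) = min(0.27, 0.27) = 0.27
((((~C \/ ~A) \/ (B /\ B)) \/ (~B -> ((C /\ A) -> B))) -> (C /\ (A -> C))): 1 > 0.27, so result = 0.27

0.27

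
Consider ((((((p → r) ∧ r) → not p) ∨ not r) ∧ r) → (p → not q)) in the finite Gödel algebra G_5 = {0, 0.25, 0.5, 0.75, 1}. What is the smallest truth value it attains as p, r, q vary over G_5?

1.00

Every assignment gives 1. For instance at p = 0, r = 0, q = 0:
  (p → r): 0 ≤ 0, so result = 1
  ((p → r) ∧ r) = min(1, 0) = 0
  not p: Gödel ¬ of 0 = 1 (operand is 0)
  (((p → r) ∧ r) → not p): 0 ≤ 1, so result = 1
  not r: Gödel ¬ of 0 = 1 (operand is 0)
  ((((p → r) ∧ r) → not p) ∨ not r) = max(1, 1) = 1
  (((((p → r) ∧ r) → not p) ∨ not r) ∧ r) = min(1, 0) = 0
  not q: Gödel ¬ of 0 = 1 (operand is 0)
  (p → not q): 0 ≤ 1, so result = 1
  ((((((p → r) ∧ r) → not p) ∨ not r) ∧ r) → (p → not q)): 0 ≤ 1, so result = 1
All 125 assignments give value 1 — the formula is a G_5-tautology.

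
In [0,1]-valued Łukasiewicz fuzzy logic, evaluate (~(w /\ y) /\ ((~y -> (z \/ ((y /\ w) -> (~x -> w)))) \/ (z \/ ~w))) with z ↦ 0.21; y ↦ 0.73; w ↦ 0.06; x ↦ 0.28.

(w /\ y) = min(0.06, 0.73) = 0.06
~(w /\ y): Łukasiewicz ¬ gives 1 − 0.06 = 0.94
~y: Łukasiewicz ¬ gives 1 − 0.73 = 0.27
(y /\ w) = min(0.73, 0.06) = 0.06
~x: Łukasiewicz ¬ gives 1 − 0.28 = 0.72
(~x -> w): min(1, 1 − 0.72 + 0.06) = 0.34
((y /\ w) -> (~x -> w)): min(1, 1 − 0.06 + 0.34) = 1
(z \/ ((y /\ w) -> (~x -> w))) = max(0.21, 1) = 1
(~y -> (z \/ ((y /\ w) -> (~x -> w)))): min(1, 1 − 0.27 + 1) = 1
~w: Łukasiewicz ¬ gives 1 − 0.06 = 0.94
(z \/ ~w) = max(0.21, 0.94) = 0.94
((~y -> (z \/ ((y /\ w) -> (~x -> w)))) \/ (z \/ ~w)) = max(1, 0.94) = 1
(~(w /\ y) /\ ((~y -> (z \/ ((y /\ w) -> (~x -> w)))) \/ (z \/ ~w))) = min(0.94, 1) = 0.94

0.94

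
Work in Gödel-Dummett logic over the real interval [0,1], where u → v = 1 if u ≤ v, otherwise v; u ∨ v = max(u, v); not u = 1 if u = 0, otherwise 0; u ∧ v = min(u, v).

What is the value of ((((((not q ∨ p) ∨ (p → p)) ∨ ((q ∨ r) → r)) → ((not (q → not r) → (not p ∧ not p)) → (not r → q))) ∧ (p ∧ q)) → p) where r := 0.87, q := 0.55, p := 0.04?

not q: Gödel ¬ of 0.55 = 0 (operand ≠ 0)
(not q ∨ p) = max(0, 0.04) = 0.04
(p → p): 0.04 ≤ 0.04, so result = 1
((not q ∨ p) ∨ (p → p)) = max(0.04, 1) = 1
(q ∨ r) = max(0.55, 0.87) = 0.87
((q ∨ r) → r): 0.87 ≤ 0.87, so result = 1
(((not q ∨ p) ∨ (p → p)) ∨ ((q ∨ r) → r)) = max(1, 1) = 1
not r: Gödel ¬ of 0.87 = 0 (operand ≠ 0)
(q → not r): 0.55 > 0, so result = 0
not (q → not r): Gödel ¬ of 0 = 1 (operand is 0)
not p: Gödel ¬ of 0.04 = 0 (operand ≠ 0)
not p: Gödel ¬ of 0.04 = 0 (operand ≠ 0)
(not p ∧ not p) = min(0, 0) = 0
(not (q → not r) → (not p ∧ not p)): 1 > 0, so result = 0
not r: Gödel ¬ of 0.87 = 0 (operand ≠ 0)
(not r → q): 0 ≤ 0.55, so result = 1
((not (q → not r) → (not p ∧ not p)) → (not r → q)): 0 ≤ 1, so result = 1
((((not q ∨ p) ∨ (p → p)) ∨ ((q ∨ r) → r)) → ((not (q → not r) → (not p ∧ not p)) → (not r → q))): 1 ≤ 1, so result = 1
(p ∧ q) = min(0.04, 0.55) = 0.04
(((((not q ∨ p) ∨ (p → p)) ∨ ((q ∨ r) → r)) → ((not (q → not r) → (not p ∧ not p)) → (not r → q))) ∧ (p ∧ q)) = min(1, 0.04) = 0.04
((((((not q ∨ p) ∨ (p → p)) ∨ ((q ∨ r) → r)) → ((not (q → not r) → (not p ∧ not p)) → (not r → q))) ∧ (p ∧ q)) → p): 0.04 ≤ 0.04, so result = 1

1.00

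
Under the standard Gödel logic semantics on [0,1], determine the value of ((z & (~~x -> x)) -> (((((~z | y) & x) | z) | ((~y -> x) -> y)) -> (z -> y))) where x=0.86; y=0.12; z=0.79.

0.12

~x: Gödel ¬ of 0.86 = 0 (operand ≠ 0)
~~x: Gödel ¬ of 0 = 1 (operand is 0)
(~~x -> x): 1 > 0.86, so result = 0.86
(z & (~~x -> x)) = min(0.79, 0.86) = 0.79
~z: Gödel ¬ of 0.79 = 0 (operand ≠ 0)
(~z | y) = max(0, 0.12) = 0.12
((~z | y) & x) = min(0.12, 0.86) = 0.12
(((~z | y) & x) | z) = max(0.12, 0.79) = 0.79
~y: Gödel ¬ of 0.12 = 0 (operand ≠ 0)
(~y -> x): 0 ≤ 0.86, so result = 1
((~y -> x) -> y): 1 > 0.12, so result = 0.12
((((~z | y) & x) | z) | ((~y -> x) -> y)) = max(0.79, 0.12) = 0.79
(z -> y): 0.79 > 0.12, so result = 0.12
(((((~z | y) & x) | z) | ((~y -> x) -> y)) -> (z -> y)): 0.79 > 0.12, so result = 0.12
((z & (~~x -> x)) -> (((((~z | y) & x) | z) | ((~y -> x) -> y)) -> (z -> y))): 0.79 > 0.12, so result = 0.12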